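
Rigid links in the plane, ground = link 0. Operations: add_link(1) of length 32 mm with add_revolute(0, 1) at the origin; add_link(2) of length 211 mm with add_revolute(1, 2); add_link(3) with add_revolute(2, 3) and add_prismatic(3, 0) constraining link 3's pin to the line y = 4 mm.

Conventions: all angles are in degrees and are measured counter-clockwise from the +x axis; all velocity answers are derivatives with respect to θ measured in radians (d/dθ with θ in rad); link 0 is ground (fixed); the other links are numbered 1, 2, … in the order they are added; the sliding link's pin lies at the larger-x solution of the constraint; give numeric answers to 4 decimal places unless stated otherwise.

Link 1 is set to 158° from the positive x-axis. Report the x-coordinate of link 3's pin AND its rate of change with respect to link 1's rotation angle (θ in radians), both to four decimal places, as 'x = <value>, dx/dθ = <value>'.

geometry: r = 32 mm, L = 211 mm, e = 4 mm
crank pin P = (r cos θ, r sin θ) = (-29.669883, 11.987411)
h = r sin θ − e = 11.987411 − 4 = 7.987411
x = r cos θ + √(L² − h²) = -29.669883 + 210.848764 = 181.178881
dx/dθ = −r sin θ − h·r cos θ/√(L² − h²) (θ in radians; h = 7.987411) = -10.863451

x = 181.1789, dx/dθ = -10.8635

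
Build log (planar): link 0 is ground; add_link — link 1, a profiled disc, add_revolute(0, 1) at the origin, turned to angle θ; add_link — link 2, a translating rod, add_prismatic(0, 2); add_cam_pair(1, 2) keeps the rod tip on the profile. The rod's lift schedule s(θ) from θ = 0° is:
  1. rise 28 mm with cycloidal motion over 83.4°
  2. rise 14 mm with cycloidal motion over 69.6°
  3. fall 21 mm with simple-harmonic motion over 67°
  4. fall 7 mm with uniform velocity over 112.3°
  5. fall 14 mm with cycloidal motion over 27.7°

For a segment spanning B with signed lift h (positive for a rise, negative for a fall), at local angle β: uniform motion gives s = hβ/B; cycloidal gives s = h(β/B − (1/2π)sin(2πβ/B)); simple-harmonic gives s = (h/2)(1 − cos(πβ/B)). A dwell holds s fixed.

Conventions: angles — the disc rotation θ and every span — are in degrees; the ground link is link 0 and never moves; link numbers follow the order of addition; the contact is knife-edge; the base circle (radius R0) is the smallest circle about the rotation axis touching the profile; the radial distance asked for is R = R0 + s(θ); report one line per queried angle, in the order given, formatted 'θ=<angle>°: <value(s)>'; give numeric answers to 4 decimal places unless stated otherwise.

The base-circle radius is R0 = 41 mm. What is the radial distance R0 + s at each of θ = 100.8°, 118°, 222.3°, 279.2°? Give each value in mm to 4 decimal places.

seg 1 [0°–83.4°] cycloidal, h=28: full span → s += 28 → s = 28.0000
seg 2 [83.4°–153°] cycloidal, h=14: θ=100.8° here. β=17.4, B=69.6. 14·(0.2500 − sin(2π·0.2500)/(2π)) = 1.2718 → s = 29.2718
seg 2 [83.4°–153°] cycloidal, h=14: θ=118° here. β=34.6, B=69.6. 14·(0.4971 − sin(2π·0.4971)/(2π)) = 6.9195 → s = 34.9195
seg 2 [83.4°–153°] cycloidal, h=14: full span → s += 14 → s = 42.0000
seg 3 [153°–220°] simple-harmonic, h=-21: full span → s += -21 → s = 21.0000
seg 4 [220°–332.3°] uniform, h=-7: θ=222.3° here. β=2.3, B=112.3. -7·2.3/112.3 = -0.1434 → s = 20.8566
seg 4 [220°–332.3°] uniform, h=-7: θ=279.2° here. β=59.2, B=112.3. -7·59.2/112.3 = -3.6901 → s = 17.3099
θ=100.8°: R = R0 + s = 41 + 29.2718 = 70.2718
θ=118°: R = R0 + s = 41 + 34.9195 = 75.9195
θ=222.3°: R = R0 + s = 41 + 20.8566 = 61.8566
θ=279.2°: R = R0 + s = 41 + 17.3099 = 58.3099

θ=100.8°: 70.2718
θ=118°: 75.9195
θ=222.3°: 61.8566
θ=279.2°: 58.3099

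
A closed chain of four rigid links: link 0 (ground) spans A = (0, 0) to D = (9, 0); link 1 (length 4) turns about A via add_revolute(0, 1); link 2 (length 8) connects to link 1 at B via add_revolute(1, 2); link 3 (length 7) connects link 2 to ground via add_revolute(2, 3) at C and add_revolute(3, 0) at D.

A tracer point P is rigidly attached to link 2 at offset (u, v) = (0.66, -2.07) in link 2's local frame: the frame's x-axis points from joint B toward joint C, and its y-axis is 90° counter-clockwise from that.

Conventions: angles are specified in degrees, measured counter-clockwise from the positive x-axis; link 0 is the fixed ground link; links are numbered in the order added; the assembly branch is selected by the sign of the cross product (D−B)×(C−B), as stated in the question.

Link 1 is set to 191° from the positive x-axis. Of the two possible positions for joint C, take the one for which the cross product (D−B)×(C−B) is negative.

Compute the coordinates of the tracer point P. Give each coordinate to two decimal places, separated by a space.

A=(0,0), D=(9.00,0)
B = A + 4.00·(cos191°, sin191°) = (-3.9265, -0.7632)
|BD| = 12.9490
circle(B,8.00) ∩ circle(D,7.00): a=7.0537, h=3.7743
  candidates: C₊=(2.8925,3.4202) cross=48.873; C₋=(3.3374,-4.1152) cross=-48.873
  branch - wants cross < 0 → take C=(3.3374,-4.1152) (cross=-48.873)
ex = (C−B)/|BC| = (0.9080,-0.4190); ey = (0.4190,0.9080)
P = B + 0.66·ex + -2.07·ey = (-4.1946,-2.9193)

-4.19 -2.92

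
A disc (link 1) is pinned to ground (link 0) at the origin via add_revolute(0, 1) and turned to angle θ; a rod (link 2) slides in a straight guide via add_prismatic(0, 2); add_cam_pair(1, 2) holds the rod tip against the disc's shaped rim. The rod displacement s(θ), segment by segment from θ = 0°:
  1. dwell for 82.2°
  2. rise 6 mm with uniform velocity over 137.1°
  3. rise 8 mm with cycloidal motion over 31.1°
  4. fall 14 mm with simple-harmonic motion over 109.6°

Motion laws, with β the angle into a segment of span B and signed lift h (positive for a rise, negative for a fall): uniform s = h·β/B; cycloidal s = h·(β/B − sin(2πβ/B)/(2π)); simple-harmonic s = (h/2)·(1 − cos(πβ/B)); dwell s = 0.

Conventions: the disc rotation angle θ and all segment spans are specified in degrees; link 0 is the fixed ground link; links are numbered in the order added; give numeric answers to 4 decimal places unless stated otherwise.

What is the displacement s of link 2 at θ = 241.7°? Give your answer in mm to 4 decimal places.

segment 1 (0° to 82.2°, dwell): s unchanged at 0.0000
segment 2 (82.2° to 219.3°, uniform, h = 6) is passed completely: s = 0.0000 + (6) = 6.0000
θ = 241.7° falls in segment 3 (219.3° to 250.4°, cycloidal, h = 8): β = 241.7 − 219.3 = 22.4°, B = 31.1°; Δs = 8·(0.7203 − sin(2π·0.7203)/(2π)) = 7.0131; s = 6.0000 + 7.0131 = 13.0131

13.0131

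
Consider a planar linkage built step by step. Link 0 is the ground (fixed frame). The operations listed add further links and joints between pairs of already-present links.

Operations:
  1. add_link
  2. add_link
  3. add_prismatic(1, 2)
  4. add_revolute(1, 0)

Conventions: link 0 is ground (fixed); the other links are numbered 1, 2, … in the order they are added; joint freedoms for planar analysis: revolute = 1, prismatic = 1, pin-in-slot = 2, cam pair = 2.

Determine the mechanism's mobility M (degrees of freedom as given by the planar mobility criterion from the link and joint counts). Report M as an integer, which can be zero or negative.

ground; <1,0,0>
#1 <2,0,0>
#2 <3,0,0>
P:1↔2 J1 <3,1,0>
R:1↔0 J1 <3,2,0>
3×2 − 2×2 − 1×0 = 2

M = 2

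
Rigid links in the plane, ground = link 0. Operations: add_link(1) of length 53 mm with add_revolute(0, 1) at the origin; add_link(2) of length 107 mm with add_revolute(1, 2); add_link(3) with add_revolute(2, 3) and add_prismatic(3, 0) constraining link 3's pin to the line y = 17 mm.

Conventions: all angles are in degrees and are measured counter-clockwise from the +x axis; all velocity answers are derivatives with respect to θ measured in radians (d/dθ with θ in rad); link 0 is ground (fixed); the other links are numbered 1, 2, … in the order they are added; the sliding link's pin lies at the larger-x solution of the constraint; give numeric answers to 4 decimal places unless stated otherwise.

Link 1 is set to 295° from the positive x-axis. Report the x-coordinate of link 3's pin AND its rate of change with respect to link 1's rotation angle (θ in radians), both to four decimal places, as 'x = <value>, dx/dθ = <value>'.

geometry: r = 53 mm, L = 107 mm, e = 17 mm
crank pin P = (r cos θ, r sin θ) = (22.398768, -48.034313)
h = r sin θ − e = -48.034313 − 17 = -65.034313
x = r cos θ + √(L² − h²) = 22.398768 + 84.967866 = 107.366633
dx/dθ = −r sin θ − h·r cos θ/√(L² − h²) (θ in radians; h = -65.034313) = 65.178306

x = 107.3666, dx/dθ = 65.1783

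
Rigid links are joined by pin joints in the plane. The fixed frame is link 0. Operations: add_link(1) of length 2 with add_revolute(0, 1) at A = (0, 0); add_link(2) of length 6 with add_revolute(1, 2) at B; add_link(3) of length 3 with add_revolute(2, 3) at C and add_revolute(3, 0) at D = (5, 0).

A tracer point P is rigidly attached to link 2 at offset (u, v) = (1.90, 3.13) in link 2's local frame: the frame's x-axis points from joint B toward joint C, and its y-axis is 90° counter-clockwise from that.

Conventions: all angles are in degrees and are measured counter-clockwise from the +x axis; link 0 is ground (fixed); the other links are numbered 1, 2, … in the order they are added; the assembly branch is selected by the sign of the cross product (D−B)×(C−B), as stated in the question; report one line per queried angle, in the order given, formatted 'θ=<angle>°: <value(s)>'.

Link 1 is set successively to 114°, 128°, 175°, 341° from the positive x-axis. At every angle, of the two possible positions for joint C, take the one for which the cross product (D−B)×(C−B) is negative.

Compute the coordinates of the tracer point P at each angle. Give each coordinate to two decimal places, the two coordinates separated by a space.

A=(0,0), D=(5.00,0)
θ=114°: B = A + 2.00·(cos114°, sin114°) = (-0.8135, 1.8271)
θ=114°: |BD| = 6.0938
θ=114°: circle(B,6.00) ∩ circle(D,3.00): a=5.2623, h=2.8824
θ=114°:   candidates: C₊=(5.0709,2.9992) cross=17.565; C₋=(3.3425,-2.5005) cross=-17.565
θ=114°:   branch - wants cross < 0 → take C=(3.3425,-2.5005) (cross=-17.565)
θ=114°: ex = (C−B)/|BC| = (0.6927,-0.7213); ey = (0.7213,0.6927)
θ=114°: P = B + 1.90·ex + 3.13·ey = (2.7601,2.6247)
θ=128°: B = A + 2.00·(cos128°, sin128°) = (-1.2313, 1.5760)
θ=128°: |BD| = 6.4275
θ=128°: circle(B,6.00) ∩ circle(D,3.00): a=5.3141, h=2.7857
θ=128°:   candidates: C₊=(4.6036,2.9737) cross=17.905; C₋=(3.2375,-2.4277) cross=-17.905
θ=128°:   branch - wants cross < 0 → take C=(3.2375,-2.4277) (cross=-17.905)
θ=128°: ex = (C−B)/|BC| = (0.7448,-0.6673); ey = (0.6673,0.7448)
θ=128°: P = B + 1.90·ex + 3.13·ey = (2.2724,2.6394)
θ=175°: B = A + 2.00·(cos175°, sin175°) = (-1.9924, 0.1743)
θ=175°: |BD| = 6.9946
θ=175°: circle(B,6.00) ∩ circle(D,3.00): a=5.4274, h=2.5581
θ=175°:   candidates: C₊=(3.4970,2.5964) cross=17.893; C₋=(3.3695,-2.5182) cross=-17.893
θ=175°:   branch - wants cross < 0 → take C=(3.3695,-2.5182) (cross=-17.893)
θ=175°: ex = (C−B)/|BC| = (0.8937,-0.4488); ey = (0.4488,0.8937)
θ=175°: P = B + 1.90·ex + 3.13·ey = (1.1102,2.1188)
θ=341°: B = A + 2.00·(cos341°, sin341°) = (1.8910, -0.6511)
θ=341°: |BD| = 3.1764
θ=341°: circle(B,6.00) ∩ circle(D,3.00): a=5.8383, h=1.3837
θ=341°:   candidates: C₊=(7.3217,1.8999) cross=4.395; C₋=(7.8890,-0.8086) cross=-4.395
θ=341°:   branch - wants cross < 0 → take C=(7.8890,-0.8086) (cross=-4.395)
θ=341°: ex = (C−B)/|BC| = (0.9997,-0.0262); ey = (0.0262,0.9997)
θ=341°: P = B + 1.90·ex + 3.13·ey = (3.8725,2.4279)

θ=114°: 2.76 2.62
θ=128°: 2.27 2.64
θ=175°: 1.11 2.12
θ=341°: 3.87 2.43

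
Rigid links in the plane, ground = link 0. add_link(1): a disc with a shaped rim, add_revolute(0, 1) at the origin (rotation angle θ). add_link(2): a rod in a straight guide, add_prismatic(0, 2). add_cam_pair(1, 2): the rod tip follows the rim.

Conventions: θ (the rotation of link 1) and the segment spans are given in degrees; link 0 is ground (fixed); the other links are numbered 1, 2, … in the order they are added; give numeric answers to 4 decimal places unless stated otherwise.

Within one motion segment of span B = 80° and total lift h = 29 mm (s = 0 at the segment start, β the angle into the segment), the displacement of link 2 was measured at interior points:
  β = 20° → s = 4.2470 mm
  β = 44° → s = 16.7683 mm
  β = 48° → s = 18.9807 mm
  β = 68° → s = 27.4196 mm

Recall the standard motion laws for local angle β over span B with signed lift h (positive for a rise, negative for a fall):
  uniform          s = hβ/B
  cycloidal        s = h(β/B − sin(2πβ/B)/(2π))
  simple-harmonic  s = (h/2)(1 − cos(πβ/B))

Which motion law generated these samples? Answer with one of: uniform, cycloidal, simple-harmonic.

candidates at β/B = r: uniform s = h·r (linear in β); cycloidal s = h·(r − sin(2πr)/(2π)); simple-harmonic s = (h/2)(1 − cos(πr))
β=20°: printed 4.2470 | uniform 7.2500, cycloidal 2.6345, simple-harmonic 4.2470
β=44°: printed 16.7683 | uniform 15.9500, cycloidal 17.3763, simple-harmonic 16.7683
β=48°: printed 18.9807 | uniform 17.4000, cycloidal 20.1129, simple-harmonic 18.9807
β=68°: printed 27.4196 | uniform 24.6500, cycloidal 28.3840, simple-harmonic 27.4196
only one law matches every sample → simple-harmonic

simple-harmonic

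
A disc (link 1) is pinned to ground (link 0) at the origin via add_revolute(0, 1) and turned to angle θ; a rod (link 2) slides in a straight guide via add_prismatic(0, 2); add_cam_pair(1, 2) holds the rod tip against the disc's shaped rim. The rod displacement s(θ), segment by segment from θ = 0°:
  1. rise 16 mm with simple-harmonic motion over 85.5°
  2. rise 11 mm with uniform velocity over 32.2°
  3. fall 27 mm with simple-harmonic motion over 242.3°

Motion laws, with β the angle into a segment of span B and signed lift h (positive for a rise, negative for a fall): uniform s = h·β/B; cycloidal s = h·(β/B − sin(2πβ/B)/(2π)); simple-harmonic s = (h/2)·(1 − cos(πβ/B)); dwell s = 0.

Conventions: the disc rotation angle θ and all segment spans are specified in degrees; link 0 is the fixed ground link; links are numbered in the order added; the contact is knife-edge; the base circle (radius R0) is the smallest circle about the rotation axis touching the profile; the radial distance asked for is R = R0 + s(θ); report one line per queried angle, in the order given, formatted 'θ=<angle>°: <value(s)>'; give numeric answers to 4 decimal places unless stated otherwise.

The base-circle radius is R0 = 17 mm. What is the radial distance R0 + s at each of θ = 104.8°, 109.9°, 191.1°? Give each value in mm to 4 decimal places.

segment 1 (0° to 85.5°, simple-harmonic, h = 16) is passed completely: s = 0.0000 + (16) = 16.0000
θ = 104.8° falls in segment 2 (85.5° to 117.7°, uniform, h = 11): β = 104.8 − 85.5 = 19.3°, B = 32.2°; Δs = 11·19.3/32.2 = 6.5932; s = 16.0000 + 6.5932 = 22.5932
θ = 109.9° falls in segment 2 (85.5° to 117.7°, uniform, h = 11): β = 109.9 − 85.5 = 24.4°, B = 32.2°; Δs = 11·24.4/32.2 = 8.3354; s = 16.0000 + 8.3354 = 24.3354
segment 2 (85.5° to 117.7°, uniform, h = 11) is passed completely: s = 16.0000 + (11) = 27.0000
θ = 191.1° falls in segment 3 (117.7° to 360°, simple-harmonic, h = -27): β = 191.1 − 117.7 = 73.4°, B = 242.3°; Δs = -27/2·(1 − cos(π·0.3029)) = -5.6658; s = 27.0000 − 5.6658 = 21.3342
θ=104.8°: R = R0 + s = 17 + 22.5932 = 39.5932
θ=109.9°: R = R0 + s = 17 + 24.3354 = 41.3354
θ=191.1°: R = R0 + s = 17 + 21.3342 = 38.3342

θ=104.8°: 39.5932
θ=109.9°: 41.3354
θ=191.1°: 38.3342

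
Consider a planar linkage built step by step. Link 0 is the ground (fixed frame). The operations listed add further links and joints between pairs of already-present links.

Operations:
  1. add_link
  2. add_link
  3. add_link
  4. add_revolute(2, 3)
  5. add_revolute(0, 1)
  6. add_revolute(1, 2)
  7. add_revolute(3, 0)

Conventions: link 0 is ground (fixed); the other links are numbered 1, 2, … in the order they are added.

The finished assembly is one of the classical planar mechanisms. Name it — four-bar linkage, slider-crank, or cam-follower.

links: 4 (incl. ground); joints: 4 revolute, 0 prismatic, 0 higher (cam) pair, forming one closed loop
4 links in a single 4R loop → four-bar linkage

four-bar linkage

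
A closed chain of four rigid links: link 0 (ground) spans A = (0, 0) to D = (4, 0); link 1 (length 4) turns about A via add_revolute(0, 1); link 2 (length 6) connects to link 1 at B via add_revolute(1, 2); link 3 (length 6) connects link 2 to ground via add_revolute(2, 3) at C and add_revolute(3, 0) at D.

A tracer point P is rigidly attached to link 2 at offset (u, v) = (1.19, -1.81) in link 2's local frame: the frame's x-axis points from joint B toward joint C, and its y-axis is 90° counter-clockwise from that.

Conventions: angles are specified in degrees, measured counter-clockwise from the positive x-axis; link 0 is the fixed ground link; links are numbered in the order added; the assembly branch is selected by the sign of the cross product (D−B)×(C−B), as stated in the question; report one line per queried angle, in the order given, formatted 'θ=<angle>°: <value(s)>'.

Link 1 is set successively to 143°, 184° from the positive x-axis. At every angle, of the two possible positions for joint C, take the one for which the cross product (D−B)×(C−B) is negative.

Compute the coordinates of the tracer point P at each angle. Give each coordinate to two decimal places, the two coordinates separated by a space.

A=(0,0), D=(4.00,0)
θ=143°: B = A + 4.00·(cos143°, sin143°) = (-3.1945, 2.4073)
θ=143°: |BD| = 7.5866
θ=143°: circle(B,6.00) ∩ circle(D,6.00): a=3.7933, h=4.6488
θ=143°:   candidates: C₊=(1.8778,5.6122) cross=35.268; C₋=(-1.0723,-3.2049) cross=-35.268
θ=143°:   branch - wants cross < 0 → take C=(-1.0723,-3.2049) (cross=-35.268)
θ=143°: ex = (C−B)/|BC| = (0.3537,-0.9354); ey = (0.9354,0.3537)
θ=143°: P = B + 1.19·ex + -1.81·ey = (-4.4666,0.6540)
θ=184°: B = A + 4.00·(cos184°, sin184°) = (-3.9903, -0.2790)
θ=184°: |BD| = 7.9951
θ=184°: circle(B,6.00) ∩ circle(D,6.00): a=3.9976, h=4.4743
θ=184°:   candidates: C₊=(-0.1513,4.3321) cross=35.773; C₋=(0.1610,-4.6111) cross=-35.773
θ=184°:   branch - wants cross < 0 → take C=(0.1610,-4.6111) (cross=-35.773)
θ=184°: ex = (C−B)/|BC| = (0.6919,-0.7220); ey = (0.7220,0.6919)
θ=184°: P = B + 1.19·ex + -1.81·ey = (-4.4738,-2.3905)

θ=143°: -4.47 0.65
θ=184°: -4.47 -2.39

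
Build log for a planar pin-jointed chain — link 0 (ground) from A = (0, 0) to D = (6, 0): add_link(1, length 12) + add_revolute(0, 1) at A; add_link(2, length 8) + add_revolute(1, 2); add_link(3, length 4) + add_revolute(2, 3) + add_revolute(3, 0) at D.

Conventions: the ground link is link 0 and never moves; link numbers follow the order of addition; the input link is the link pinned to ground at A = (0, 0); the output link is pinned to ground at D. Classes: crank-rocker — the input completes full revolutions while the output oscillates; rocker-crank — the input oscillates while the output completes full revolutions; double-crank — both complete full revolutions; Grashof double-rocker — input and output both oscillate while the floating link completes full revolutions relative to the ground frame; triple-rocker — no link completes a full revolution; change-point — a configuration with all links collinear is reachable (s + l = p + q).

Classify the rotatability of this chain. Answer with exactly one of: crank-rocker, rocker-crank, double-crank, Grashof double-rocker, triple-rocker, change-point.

lengths: ground=6, input=12, coupler=8, output=4
sorted: s=4 (shortest), l=12 (longest), p+q=14
s + l = 16 vs p + q = 14
s + l > p + q → non-Grashof → no link fully rotates → triple-rocker

triple-rocker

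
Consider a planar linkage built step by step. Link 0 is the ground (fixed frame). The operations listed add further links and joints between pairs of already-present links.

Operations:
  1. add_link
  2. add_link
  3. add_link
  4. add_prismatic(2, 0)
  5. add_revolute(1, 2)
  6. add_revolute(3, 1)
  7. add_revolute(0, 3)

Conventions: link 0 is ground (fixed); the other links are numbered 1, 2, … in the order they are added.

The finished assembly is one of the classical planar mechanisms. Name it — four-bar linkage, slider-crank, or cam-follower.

links: 4 (incl. ground); joints: 3 revolute, 1 prismatic, 0 higher (cam) pair, forming one closed loop
4 links, 3 revolutes + 1 prismatic in one loop → slider-crank

slider-crank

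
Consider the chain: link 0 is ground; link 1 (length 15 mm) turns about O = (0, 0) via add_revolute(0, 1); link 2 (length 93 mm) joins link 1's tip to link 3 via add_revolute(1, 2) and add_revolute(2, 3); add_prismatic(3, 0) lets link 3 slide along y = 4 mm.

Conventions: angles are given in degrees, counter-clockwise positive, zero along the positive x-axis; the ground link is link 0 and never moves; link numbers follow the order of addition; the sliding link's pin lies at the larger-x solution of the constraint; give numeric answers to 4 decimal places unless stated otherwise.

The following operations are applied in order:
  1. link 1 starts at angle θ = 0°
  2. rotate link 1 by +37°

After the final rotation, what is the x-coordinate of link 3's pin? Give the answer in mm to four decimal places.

geometry: r = 15 mm, L = 93 mm, e = 4 mm; θ starts at 0°
rotate link 1 by +37°: θ ← 0° +37° = 37°
crank pin P = (r cos θ, r sin θ) = (11.979533, 9.027225)
h = r sin θ − e = 9.027225 − 4 = 5.027225
x = r cos θ + √(L² − h²) = 11.979533 + 92.864024 = 104.843557

104.8436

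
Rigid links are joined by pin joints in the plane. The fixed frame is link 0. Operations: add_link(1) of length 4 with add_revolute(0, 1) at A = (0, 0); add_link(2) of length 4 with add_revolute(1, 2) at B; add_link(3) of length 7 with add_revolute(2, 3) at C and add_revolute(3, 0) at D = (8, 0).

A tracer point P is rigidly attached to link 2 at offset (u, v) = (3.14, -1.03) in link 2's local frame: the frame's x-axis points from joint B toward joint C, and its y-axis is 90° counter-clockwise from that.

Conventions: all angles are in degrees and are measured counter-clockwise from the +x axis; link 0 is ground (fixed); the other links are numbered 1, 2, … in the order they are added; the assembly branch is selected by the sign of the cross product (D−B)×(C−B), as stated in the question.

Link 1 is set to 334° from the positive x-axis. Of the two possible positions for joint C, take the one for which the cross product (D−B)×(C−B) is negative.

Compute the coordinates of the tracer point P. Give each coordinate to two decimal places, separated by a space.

A=(0,0), D=(8.00,0)
B = A + 4.00·(cos334°, sin334°) = (3.5952, -1.7535)
|BD| = 4.7410
circle(B,4.00) ∩ circle(D,7.00): a=-1.1098, h=3.8430
  candidates: C₊=(1.1428,1.4065) cross=18.220; C₋=(3.9854,-5.7344) cross=-18.220
  branch - wants cross < 0 → take C=(3.9854,-5.7344) (cross=-18.220)
ex = (C−B)/|BC| = (0.0976,-0.9952); ey = (0.9952,0.0976)
P = B + 3.14·ex + -1.03·ey = (2.8765,-4.9790)

2.88 -4.98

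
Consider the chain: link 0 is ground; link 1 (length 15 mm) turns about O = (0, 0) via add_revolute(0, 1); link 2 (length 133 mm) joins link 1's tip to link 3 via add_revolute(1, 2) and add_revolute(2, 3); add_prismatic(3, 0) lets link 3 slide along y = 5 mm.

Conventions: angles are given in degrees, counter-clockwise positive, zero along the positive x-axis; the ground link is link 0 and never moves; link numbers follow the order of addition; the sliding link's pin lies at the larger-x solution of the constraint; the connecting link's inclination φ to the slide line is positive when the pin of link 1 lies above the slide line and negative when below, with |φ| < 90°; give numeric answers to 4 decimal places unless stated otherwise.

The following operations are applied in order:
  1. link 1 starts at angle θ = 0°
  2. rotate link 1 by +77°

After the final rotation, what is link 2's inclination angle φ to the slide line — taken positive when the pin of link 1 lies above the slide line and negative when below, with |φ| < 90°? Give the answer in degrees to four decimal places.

geometry: r = 15 mm, L = 133 mm, e = 5 mm; θ starts at 0°
rotate link 1 by +77°: θ ← 0° +77° = 77°
h = r sin θ − e = 14.615551 − 5 = 9.615551
sin φ = h / L = 9.615551 / 133 = 0.07229738
φ = arcsin(0.07229738) = 4.145952°

4.1460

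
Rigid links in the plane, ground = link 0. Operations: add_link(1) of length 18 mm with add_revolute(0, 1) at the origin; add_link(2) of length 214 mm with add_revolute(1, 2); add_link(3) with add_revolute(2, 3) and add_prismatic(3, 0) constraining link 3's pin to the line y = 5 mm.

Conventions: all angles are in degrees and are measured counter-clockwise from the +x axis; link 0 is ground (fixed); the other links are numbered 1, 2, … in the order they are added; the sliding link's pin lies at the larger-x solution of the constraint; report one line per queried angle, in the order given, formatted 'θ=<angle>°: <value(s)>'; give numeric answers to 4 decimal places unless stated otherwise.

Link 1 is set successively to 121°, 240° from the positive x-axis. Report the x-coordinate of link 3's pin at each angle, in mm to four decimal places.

geometry: r = 18 mm, L = 214 mm, e = 5 mm
θ=121°: crank pin P = (r cos θ, r sin θ) = (-9.270685, 15.429011)
θ=121°: h = r sin θ − e = 15.429011 − 5 = 10.429011
θ=121°: x = r cos θ + √(L² − h²) = -9.270685 + 213.745727 = 204.475041
θ=240°: crank pin P = (r cos θ, r sin θ) = (-9.000000, -15.588457)
θ=240°: h = r sin θ − e = -15.588457 − 5 = -20.588457
θ=240°: x = r cos θ + √(L² − h²) = -9.000000 + 213.007313 = 204.007313

θ=121°: 204.4750
θ=240°: 204.0073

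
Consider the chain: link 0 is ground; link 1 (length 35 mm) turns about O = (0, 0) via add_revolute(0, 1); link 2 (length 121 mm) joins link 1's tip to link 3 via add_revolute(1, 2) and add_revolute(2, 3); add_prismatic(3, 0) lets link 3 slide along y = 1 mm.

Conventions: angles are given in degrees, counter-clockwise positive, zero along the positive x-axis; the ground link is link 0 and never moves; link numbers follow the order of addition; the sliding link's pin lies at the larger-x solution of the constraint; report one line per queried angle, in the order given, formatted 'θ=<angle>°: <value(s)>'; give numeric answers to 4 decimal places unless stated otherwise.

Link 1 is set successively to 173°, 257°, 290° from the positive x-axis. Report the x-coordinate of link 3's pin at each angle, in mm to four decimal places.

geometry: r = 35 mm, L = 121 mm, e = 1 mm
θ=173°: crank pin P = (r cos θ, r sin θ) = (-34.739115, 4.265427)
θ=173°: h = r sin θ − e = 4.265427 − 1 = 3.265427
θ=173°: x = r cos θ + √(L² − h²) = -34.739115 + 120.955930 = 86.216815
θ=257°: crank pin P = (r cos θ, r sin θ) = (-7.873287, -34.102952)
θ=257°: h = r sin θ − e = -34.102952 − 1 = -35.102952
θ=257°: x = r cos θ + √(L² − h²) = -7.873287 + 115.796298 = 107.923012
θ=290°: crank pin P = (r cos θ, r sin θ) = (11.970705, -32.889242)
θ=290°: h = r sin θ − e = -32.889242 − 1 = -33.889242
θ=290°: x = r cos θ + √(L² − h²) = 11.970705 + 116.157304 = 128.128009

θ=173°: 86.2168
θ=257°: 107.9230
θ=290°: 128.1280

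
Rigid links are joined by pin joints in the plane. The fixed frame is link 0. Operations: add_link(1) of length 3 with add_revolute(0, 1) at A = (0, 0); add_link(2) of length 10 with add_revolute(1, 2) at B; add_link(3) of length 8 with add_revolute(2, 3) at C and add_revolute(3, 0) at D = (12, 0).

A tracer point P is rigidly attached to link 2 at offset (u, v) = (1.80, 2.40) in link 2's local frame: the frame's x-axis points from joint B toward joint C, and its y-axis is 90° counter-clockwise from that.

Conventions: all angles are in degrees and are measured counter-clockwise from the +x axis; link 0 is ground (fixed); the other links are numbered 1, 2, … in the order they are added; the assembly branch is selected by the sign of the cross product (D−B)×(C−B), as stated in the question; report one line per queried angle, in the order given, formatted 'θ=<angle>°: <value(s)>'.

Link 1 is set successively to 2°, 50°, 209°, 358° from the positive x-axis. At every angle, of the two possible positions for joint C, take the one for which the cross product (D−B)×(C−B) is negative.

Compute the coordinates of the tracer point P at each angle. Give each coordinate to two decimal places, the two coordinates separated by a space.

A=(0,0), D=(12.00,0)
θ=2°: B = A + 3.00·(cos2°, sin2°) = (2.9982, 0.1047)
θ=2°: |BD| = 9.0024
θ=2°: circle(B,10.00) ∩ circle(D,8.00): a=6.5007, h=7.5988
θ=2°:   candidates: C₊=(9.5868,7.6273) cross=68.407; C₋=(9.4100,-7.5692) cross=-68.407
θ=2°:   branch - wants cross < 0 → take C=(9.4100,-7.5692) (cross=-68.407)
θ=2°: ex = (C−B)/|BC| = (0.6412,-0.7674); ey = (0.7674,0.6412)
θ=2°: P = B + 1.80·ex + 2.40·ey = (5.9940,0.2623)
θ=50°: B = A + 3.00·(cos50°, sin50°) = (1.9284, 2.2981)
θ=50°: |BD| = 10.3305
θ=50°: circle(B,10.00) ∩ circle(D,8.00): a=6.9077, h=7.2308
θ=50°:   candidates: C₊=(10.2715,7.8110) cross=74.698; C₋=(7.0544,-6.2881) cross=-74.698
θ=50°:   branch - wants cross < 0 → take C=(7.0544,-6.2881) (cross=-74.698)
θ=50°: ex = (C−B)/|BC| = (0.5126,-0.8586); ey = (0.8586,0.5126)
θ=50°: P = B + 1.80·ex + 2.40·ey = (4.9117,1.9828)
θ=209°: B = A + 3.00·(cos209°, sin209°) = (-2.6239, -1.4544)
θ=209°: |BD| = 14.6960
θ=209°: circle(B,10.00) ∩ circle(D,8.00): a=8.5728, h=5.1485
θ=209°:   candidates: C₊=(5.3973,4.5172) cross=75.662; C₋=(6.4164,-5.7292) cross=-75.662
θ=209°:   branch - wants cross < 0 → take C=(6.4164,-5.7292) (cross=-75.662)
θ=209°: ex = (C−B)/|BC| = (0.9040,-0.4275); ey = (0.4275,0.9040)
θ=209°: P = B + 1.80·ex + 2.40·ey = (0.0293,-0.0542)
θ=358°: B = A + 3.00·(cos358°, sin358°) = (2.9982, -0.1047)
θ=358°: |BD| = 9.0024
θ=358°: circle(B,10.00) ∩ circle(D,8.00): a=6.5007, h=7.5988
θ=358°:   candidates: C₊=(9.4100,7.5692) cross=68.407; C₋=(9.5868,-7.6273) cross=-68.407
θ=358°:   branch - wants cross < 0 → take C=(9.5868,-7.6273) (cross=-68.407)
θ=358°: ex = (C−B)/|BC| = (0.6589,-0.7523); ey = (0.7523,0.6589)
θ=358°: P = B + 1.80·ex + 2.40·ey = (5.9896,0.1225)

θ=2°: 5.99 0.26
θ=50°: 4.91 1.98
θ=209°: 0.03 -0.05
θ=358°: 5.99 0.12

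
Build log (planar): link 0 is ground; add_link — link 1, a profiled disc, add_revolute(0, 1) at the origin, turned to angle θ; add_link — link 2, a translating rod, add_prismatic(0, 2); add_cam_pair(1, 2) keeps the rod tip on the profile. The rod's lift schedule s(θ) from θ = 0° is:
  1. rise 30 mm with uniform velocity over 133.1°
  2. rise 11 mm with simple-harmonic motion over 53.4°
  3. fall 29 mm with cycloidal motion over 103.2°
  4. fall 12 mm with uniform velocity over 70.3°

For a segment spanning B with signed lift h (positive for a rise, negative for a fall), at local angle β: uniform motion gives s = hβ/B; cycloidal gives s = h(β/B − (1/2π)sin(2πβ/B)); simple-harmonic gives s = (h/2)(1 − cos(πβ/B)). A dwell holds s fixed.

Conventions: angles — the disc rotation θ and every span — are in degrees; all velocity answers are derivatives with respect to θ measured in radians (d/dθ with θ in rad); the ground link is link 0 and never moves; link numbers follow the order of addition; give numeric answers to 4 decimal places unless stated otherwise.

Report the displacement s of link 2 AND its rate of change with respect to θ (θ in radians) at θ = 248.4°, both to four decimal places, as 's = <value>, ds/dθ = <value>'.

seg 1 [0°–133.1°] uniform, h=30: full span → s += 30 → s = 30.0000
seg 2 [133.1°–186.5°] simple-harmonic, h=11: full span → s += 11 → s = 41.0000
seg 3 [186.5°–289.7°] cycloidal, h=-29: θ=248.4° here. β=61.9, B=103.2. -29·(0.5998 − sin(2π·0.5998)/(2π)) = -20.1027 → s = 20.8973
velocity in seg [186.5°–289.7°] (cycloidal), θ in radians: β = 61.9° = 1.0804 rad, B = 103.2° = 1.8012 rad; ds/dθ = (h/B)(1 − cos(2πβ/B)) = ((-29)/1.8012)(1 − cos(2π·0.5998)) = -29.137697 mm/rad

s = 20.8973, ds/dθ = -29.1377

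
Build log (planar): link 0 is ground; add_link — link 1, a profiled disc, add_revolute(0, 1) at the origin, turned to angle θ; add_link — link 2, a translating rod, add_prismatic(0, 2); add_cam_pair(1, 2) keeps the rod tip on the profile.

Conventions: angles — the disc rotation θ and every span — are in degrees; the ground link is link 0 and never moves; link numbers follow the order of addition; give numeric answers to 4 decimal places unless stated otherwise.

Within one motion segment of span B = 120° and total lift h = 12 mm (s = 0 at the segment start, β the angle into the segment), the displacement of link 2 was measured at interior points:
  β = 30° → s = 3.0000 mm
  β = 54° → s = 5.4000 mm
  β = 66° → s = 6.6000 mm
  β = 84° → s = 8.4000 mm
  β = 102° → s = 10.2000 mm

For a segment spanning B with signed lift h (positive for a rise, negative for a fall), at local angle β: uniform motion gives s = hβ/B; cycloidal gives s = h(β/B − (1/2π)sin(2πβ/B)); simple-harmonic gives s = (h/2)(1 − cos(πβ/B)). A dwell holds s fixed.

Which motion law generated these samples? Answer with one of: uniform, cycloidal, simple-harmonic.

candidates at β/B = r: uniform s = h·r (linear in β); cycloidal s = h·(r − sin(2πr)/(2π)); simple-harmonic s = (h/2)(1 − cos(πr))
β=30°: printed 3.0000 | uniform 3.0000, cycloidal 1.0901, simple-harmonic 1.7574
β=54°: printed 5.4000 | uniform 5.4000, cycloidal 4.8098, simple-harmonic 5.0614
β=66°: printed 6.6000 | uniform 6.6000, cycloidal 7.1902, simple-harmonic 6.9386
β=84°: printed 8.4000 | uniform 8.4000, cycloidal 10.2164, simple-harmonic 9.5267
β=102°: printed 10.2000 | uniform 10.2000, cycloidal 11.7451, simple-harmonic 11.3460
only one law matches every sample → uniform

uniform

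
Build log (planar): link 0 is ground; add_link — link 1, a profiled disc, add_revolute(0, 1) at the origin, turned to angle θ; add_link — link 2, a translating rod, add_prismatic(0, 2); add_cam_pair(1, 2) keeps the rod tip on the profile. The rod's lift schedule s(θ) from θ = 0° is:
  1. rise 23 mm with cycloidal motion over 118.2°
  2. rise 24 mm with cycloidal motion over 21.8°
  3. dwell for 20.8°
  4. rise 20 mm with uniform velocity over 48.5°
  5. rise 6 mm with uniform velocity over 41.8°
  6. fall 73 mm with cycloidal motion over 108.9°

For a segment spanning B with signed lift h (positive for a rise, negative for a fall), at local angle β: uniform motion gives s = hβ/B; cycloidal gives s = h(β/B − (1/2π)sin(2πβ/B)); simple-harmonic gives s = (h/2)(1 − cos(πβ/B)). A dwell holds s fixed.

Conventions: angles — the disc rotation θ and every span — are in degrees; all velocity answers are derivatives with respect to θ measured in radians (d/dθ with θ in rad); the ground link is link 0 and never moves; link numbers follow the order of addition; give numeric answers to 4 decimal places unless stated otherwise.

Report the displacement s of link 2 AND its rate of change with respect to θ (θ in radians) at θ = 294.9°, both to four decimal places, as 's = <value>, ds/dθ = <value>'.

seg 1 [0°–118.2°] cycloidal, h=23: full span → s += 23 → s = 23.0000
seg 2 [118.2°–140°] cycloidal, h=24: full span → s += 24 → s = 47.0000
seg 3 [140°–160.8°] dwell: s stays 47.0000
seg 4 [160.8°–209.3°] uniform, h=20: full span → s += 20 → s = 67.0000
seg 5 [209.3°–251.1°] uniform, h=6: full span → s += 6 → s = 73.0000
seg 6 [251.1°–360°] cycloidal, h=-73: θ=294.9° here. β=43.8, B=108.9. -73·(0.4022 − sin(2π·0.4022)/(2π)) = -22.6626 → s = 50.3374
velocity in seg [251.1°–360°] (cycloidal), θ in radians: β = 43.8° = 0.7645 rad, B = 108.9° = 1.9007 rad; ds/dθ = (h/B)(1 − cos(2πβ/B)) = ((-73)/1.9007)(1 − cos(2π·0.4022)) = -69.789691 mm/rad

s = 50.3374, ds/dθ = -69.7897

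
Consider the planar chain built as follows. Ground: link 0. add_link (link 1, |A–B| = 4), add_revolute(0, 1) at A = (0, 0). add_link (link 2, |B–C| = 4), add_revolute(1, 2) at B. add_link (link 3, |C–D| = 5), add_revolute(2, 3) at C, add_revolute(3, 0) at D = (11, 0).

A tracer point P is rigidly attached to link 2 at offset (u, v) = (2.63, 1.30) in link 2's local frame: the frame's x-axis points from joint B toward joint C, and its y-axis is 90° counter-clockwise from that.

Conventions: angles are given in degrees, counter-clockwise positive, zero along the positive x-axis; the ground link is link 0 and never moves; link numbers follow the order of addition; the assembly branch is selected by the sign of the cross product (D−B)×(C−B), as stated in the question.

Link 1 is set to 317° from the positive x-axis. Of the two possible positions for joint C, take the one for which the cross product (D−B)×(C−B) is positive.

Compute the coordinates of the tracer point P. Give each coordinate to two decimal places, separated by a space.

A=(0,0), D=(11.00,0)
B = A + 4.00·(cos317°, sin317°) = (2.9254, -2.7280)
|BD| = 8.5230
circle(B,4.00) ∩ circle(D,5.00): a=3.7335, h=1.4356
  candidates: C₊=(6.0030,-0.1729) cross=12.236; C₋=(6.9220,-2.8931) cross=-12.236
  branch + wants cross > 0 → take C=(6.0030,-0.1729) (cross=12.236)
ex = (C−B)/|BC| = (0.7694,0.6388); ey = (-0.6388,0.7694)
P = B + 2.63·ex + 1.30·ey = (4.1185,-0.0478)

4.12 -0.05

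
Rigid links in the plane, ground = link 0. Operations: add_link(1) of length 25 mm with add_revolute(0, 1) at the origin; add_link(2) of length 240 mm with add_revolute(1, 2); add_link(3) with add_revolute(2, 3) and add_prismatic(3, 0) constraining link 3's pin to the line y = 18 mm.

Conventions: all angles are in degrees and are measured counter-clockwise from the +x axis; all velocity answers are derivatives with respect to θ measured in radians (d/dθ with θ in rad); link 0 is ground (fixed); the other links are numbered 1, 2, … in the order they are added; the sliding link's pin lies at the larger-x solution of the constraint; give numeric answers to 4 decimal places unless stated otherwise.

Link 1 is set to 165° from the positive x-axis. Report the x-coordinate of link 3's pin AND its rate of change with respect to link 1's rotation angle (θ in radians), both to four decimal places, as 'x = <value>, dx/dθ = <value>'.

geometry: r = 25 mm, L = 240 mm, e = 18 mm
crank pin P = (r cos θ, r sin θ) = (-24.148146, 6.470476)
h = r sin θ − e = 6.470476 − 18 = -11.529524
x = r cos θ + √(L² − h²) = -24.148146 + 239.722903 = 215.574757
dx/dθ = −r sin θ − h·r cos θ/√(L² − h²) (θ in radians; h = -11.529524) = -7.631886

x = 215.5748, dx/dθ = -7.6319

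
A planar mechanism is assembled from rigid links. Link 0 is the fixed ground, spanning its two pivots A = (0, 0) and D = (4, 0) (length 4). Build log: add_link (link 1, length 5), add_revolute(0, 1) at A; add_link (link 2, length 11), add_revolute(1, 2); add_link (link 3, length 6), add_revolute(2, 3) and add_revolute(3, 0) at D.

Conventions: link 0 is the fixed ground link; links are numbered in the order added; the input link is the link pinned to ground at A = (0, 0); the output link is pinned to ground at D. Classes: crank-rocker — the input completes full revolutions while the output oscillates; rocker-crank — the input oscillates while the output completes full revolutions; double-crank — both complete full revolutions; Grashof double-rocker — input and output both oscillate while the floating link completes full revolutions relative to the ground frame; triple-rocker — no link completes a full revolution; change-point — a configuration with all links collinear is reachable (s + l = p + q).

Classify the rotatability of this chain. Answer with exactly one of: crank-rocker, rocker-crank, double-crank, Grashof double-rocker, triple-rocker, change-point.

lengths: ground=4, input=5, coupler=11, output=6
sorted: s=4 (shortest), l=11 (longest), p+q=11
s + l = 15 vs p + q = 11
s + l > p + q → non-Grashof → no link fully rotates → triple-rocker

triple-rocker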